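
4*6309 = 25236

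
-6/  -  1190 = 3/595 = 0.01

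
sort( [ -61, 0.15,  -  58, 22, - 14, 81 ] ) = [ - 61, - 58, - 14 , 0.15, 22, 81] 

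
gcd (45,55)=5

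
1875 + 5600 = 7475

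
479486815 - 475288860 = 4197955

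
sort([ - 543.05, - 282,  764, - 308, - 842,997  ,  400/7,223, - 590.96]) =[ - 842, - 590.96, - 543.05, - 308,- 282,400/7,223,764, 997 ] 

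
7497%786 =423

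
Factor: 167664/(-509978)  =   - 24/73=   - 2^3*3^1  *73^( - 1) 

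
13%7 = 6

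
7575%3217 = 1141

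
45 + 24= 69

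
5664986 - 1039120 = 4625866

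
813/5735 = 813/5735 = 0.14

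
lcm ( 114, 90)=1710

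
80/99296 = 5/6206 = 0.00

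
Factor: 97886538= 2^1*3^2*5438141^1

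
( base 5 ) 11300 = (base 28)11d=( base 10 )825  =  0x339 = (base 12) 589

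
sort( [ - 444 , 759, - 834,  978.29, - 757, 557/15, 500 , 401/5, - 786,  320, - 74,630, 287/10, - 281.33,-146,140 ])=[ - 834, - 786, - 757, - 444, - 281.33, - 146, - 74, 287/10, 557/15, 401/5,  140, 320, 500,630,  759,978.29]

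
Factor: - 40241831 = -7^1*257^1*22369^1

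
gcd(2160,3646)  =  2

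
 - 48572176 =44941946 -93514122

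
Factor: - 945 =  - 3^3*5^1*7^1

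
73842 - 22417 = 51425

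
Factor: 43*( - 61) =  - 2623 = - 43^1*61^1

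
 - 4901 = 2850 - 7751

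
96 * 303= 29088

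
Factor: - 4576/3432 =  - 2^2*3^( - 1) = - 4/3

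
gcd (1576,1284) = 4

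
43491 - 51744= - 8253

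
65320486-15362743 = 49957743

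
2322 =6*387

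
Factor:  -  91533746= - 2^1*17^1*2692169^1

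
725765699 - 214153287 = 511612412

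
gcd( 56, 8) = 8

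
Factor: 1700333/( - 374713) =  - 491^1*3463^1*374713^(  -  1)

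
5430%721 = 383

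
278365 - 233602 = 44763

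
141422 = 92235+49187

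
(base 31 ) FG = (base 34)e5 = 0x1e1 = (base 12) 341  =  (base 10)481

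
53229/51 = 1043 + 12/17 = 1043.71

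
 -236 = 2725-2961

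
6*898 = 5388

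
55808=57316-1508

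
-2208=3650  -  5858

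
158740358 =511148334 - 352407976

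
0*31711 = 0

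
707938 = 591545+116393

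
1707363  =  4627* 369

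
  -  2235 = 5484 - 7719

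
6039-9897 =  - 3858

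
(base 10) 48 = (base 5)143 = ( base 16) 30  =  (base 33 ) 1f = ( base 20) 28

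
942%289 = 75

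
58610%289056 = 58610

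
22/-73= - 1+51/73=-0.30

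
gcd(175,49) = 7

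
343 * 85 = 29155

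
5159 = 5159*1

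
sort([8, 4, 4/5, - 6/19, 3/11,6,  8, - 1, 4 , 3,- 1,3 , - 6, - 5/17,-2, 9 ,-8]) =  [  -  8, - 6,-2, - 1, - 1 ,  -  6/19, - 5/17, 3/11, 4/5 , 3,3, 4,4,  6,  8,  8,  9 ]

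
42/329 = 6/47 = 0.13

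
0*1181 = 0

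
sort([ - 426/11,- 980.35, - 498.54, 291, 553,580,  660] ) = [  -  980.35,-498.54, - 426/11, 291,553, 580, 660] 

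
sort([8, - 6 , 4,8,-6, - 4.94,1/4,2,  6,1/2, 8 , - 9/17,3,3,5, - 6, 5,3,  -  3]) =[ - 6,-6, -6, - 4.94,-3,  -  9/17, 1/4,1/2,2,3,3,  3,4, 5,5,6,8, 8,8 ] 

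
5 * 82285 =411425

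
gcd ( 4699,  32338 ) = 37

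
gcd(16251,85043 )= 1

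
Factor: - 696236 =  - 2^2 *19^1*9161^1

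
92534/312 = 3559/12 =296.58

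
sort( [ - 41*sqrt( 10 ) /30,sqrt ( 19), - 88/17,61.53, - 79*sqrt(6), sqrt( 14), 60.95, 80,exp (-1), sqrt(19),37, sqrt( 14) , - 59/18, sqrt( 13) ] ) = [ - 79*sqrt(6), - 88/17 , - 41*sqrt( 10)/30, -59/18, exp( - 1),sqrt( 13 ),sqrt( 14) , sqrt( 14),sqrt ( 19),sqrt( 19) , 37,60.95, 61.53, 80]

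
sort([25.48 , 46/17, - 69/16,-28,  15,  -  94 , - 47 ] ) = [ - 94, - 47 , - 28,  -  69/16,46/17, 15,  25.48]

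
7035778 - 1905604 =5130174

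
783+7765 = 8548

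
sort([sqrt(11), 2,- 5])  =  [ - 5, 2, sqrt(11) ]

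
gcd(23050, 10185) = 5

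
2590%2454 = 136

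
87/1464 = 29/488= 0.06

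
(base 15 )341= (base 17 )295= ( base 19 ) 20e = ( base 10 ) 736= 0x2E0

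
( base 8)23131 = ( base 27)DCG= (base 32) 9ip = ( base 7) 40423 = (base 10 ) 9817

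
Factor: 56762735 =5^1 * 23^1*53^1 * 67^1*139^1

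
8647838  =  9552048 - 904210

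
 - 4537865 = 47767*( -95) 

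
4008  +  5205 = 9213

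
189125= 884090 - 694965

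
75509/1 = 75509 = 75509.00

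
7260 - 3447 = 3813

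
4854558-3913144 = 941414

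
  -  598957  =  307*( - 1951) 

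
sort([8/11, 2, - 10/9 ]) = [  -  10/9, 8/11,2]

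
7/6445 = 7/6445  =  0.00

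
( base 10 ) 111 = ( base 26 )47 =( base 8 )157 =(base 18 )63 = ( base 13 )87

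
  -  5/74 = - 1 + 69/74 = - 0.07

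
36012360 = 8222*4380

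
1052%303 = 143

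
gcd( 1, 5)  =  1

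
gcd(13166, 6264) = 58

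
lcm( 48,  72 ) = 144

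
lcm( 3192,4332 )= 60648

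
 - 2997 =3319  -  6316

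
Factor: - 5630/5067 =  - 2^1 * 3^( - 2)*5^1=- 10/9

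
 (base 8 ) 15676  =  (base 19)10CF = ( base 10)7102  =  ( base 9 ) 10661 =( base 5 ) 211402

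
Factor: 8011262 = 2^1* 7^1*572233^1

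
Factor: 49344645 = 3^1*5^1*7^1*71^1* 6619^1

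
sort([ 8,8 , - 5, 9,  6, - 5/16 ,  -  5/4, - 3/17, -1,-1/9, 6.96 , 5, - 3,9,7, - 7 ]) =[ - 7 , - 5,  -  3 , - 5/4, - 1,-5/16, - 3/17, - 1/9 , 5, 6,6.96, 7, 8,8 , 9, 9] 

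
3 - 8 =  - 5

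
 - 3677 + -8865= - 12542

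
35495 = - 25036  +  60531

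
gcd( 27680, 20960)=160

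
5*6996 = 34980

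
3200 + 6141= 9341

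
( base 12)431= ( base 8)1145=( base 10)613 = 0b1001100101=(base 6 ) 2501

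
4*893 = 3572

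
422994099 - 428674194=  - 5680095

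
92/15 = 6 + 2/15 =6.13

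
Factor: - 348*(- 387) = 2^2 *3^3*29^1 * 43^1 = 134676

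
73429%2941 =2845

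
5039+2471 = 7510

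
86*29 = 2494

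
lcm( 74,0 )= 0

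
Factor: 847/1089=7/9  =  3^( - 2 )*  7^1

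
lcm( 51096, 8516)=51096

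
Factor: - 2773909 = -97^1*28597^1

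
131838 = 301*438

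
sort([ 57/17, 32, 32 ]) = [ 57/17, 32 , 32]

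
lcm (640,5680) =45440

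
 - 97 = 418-515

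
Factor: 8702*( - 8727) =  - 2^1*3^1 *19^1*229^1*2909^1 = - 75942354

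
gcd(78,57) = 3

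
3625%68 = 21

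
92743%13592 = 11191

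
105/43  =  105/43 = 2.44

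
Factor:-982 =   -  2^1*491^1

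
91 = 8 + 83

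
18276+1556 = 19832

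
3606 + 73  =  3679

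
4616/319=4616/319 = 14.47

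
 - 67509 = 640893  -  708402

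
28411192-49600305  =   - 21189113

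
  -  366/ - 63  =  122/21 = 5.81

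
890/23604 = 445/11802 = 0.04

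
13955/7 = 13955/7  =  1993.57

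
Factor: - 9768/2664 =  - 3^( -1 )*11^1 = - 11/3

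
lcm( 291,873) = 873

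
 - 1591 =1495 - 3086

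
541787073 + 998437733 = 1540224806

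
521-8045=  - 7524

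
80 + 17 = 97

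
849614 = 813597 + 36017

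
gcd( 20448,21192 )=24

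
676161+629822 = 1305983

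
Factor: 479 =479^1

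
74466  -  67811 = 6655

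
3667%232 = 187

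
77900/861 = 90 + 10/21 = 90.48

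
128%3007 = 128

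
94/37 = 2 + 20/37 = 2.54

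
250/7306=125/3653 = 0.03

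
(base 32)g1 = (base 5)4023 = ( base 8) 1001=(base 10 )513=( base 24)L9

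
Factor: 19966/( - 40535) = -298/605=-2^1*5^( - 1)*11^(-2 )*149^1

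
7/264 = 7/264 = 0.03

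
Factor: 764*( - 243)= - 185652 = - 2^2*3^5*191^1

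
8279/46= 8279/46 = 179.98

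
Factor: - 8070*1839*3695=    - 2^1*3^2* 5^2*269^1*613^1*739^1 = - 54836497350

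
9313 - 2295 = 7018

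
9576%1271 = 679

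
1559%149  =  69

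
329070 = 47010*7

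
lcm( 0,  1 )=0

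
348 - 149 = 199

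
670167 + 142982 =813149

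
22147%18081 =4066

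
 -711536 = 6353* ( -112)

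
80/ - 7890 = - 8/789 = - 0.01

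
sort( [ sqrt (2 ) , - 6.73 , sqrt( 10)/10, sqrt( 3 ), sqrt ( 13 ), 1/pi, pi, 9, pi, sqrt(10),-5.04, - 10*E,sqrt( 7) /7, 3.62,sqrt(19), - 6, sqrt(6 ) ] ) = [ - 10* E, - 6.73, - 6, - 5.04, sqrt( 10 )/10, 1/pi, sqrt ( 7 )/7, sqrt( 2), sqrt(3),sqrt(6 ), pi,pi, sqrt( 10 ),sqrt(13), 3.62,sqrt( 19),  9] 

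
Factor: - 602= - 2^1*7^1*43^1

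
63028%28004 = 7020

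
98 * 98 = 9604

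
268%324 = 268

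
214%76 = 62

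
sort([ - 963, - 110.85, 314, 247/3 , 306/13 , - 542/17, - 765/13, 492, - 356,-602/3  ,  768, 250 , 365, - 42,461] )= [ - 963,- 356 ,-602/3, - 110.85, - 765/13,-42, - 542/17, 306/13,  247/3, 250,  314,  365 , 461, 492, 768]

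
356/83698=178/41849 = 0.00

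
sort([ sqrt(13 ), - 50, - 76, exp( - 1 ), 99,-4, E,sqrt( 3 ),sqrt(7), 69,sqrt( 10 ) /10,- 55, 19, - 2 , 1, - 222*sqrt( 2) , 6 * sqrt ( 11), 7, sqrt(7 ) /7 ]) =[ - 222*sqrt( 2), - 76,-55  , - 50,  -  4, - 2 , sqrt( 10)/10, exp(  -  1), sqrt(7 )/7, 1,sqrt (3),sqrt(7),E,sqrt(13), 7, 19  ,  6*sqrt(11 ), 69, 99] 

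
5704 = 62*92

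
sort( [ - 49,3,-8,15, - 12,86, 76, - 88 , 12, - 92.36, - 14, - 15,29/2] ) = [ - 92.36,- 88, - 49, - 15 , - 14, - 12, - 8, 3,12,29/2, 15, 76,86]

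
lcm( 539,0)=0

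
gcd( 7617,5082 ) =3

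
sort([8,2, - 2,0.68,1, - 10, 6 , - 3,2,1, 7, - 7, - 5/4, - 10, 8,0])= [ - 10, - 10, - 7,  -  3, - 2, - 5/4,  0 , 0.68,1,1,  2, 2,6,7,  8, 8 ] 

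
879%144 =15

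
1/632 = 1/632  =  0.00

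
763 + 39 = 802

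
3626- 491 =3135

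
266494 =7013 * 38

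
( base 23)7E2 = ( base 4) 332323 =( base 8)7673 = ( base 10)4027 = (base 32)3tr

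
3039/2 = 1519 + 1/2 =1519.50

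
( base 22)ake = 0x14ae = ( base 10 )5294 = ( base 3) 21021002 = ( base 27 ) 772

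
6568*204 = 1339872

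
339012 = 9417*36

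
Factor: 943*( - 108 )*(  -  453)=46135332=2^2*3^4*23^1 * 41^1*151^1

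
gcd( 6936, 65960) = 136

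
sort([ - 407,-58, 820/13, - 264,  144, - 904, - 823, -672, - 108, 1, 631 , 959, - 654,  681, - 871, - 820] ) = [ - 904, - 871,-823, - 820, - 672, - 654, - 407, - 264, - 108, - 58, 1,820/13 , 144, 631,681,959] 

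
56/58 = 28/29 = 0.97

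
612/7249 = 612/7249 = 0.08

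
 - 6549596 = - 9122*718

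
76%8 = 4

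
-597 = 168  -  765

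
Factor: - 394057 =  - 389^1*1013^1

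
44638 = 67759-23121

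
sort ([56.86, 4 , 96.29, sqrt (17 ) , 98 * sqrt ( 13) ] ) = [4, sqrt( 17) , 56.86  ,  96.29,98*sqrt(13 ) ]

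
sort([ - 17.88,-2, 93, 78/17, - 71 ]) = [ - 71 , - 17.88, - 2, 78/17, 93 ] 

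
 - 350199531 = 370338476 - 720538007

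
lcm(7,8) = 56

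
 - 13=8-21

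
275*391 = 107525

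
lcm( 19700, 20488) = 512200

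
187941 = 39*4819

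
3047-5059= - 2012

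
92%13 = 1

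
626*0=0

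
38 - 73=  -  35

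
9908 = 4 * 2477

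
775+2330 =3105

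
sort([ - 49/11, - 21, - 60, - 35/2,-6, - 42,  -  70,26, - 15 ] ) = [ - 70,  -  60 ,-42, - 21,-35/2 , -15, - 6, - 49/11, 26 ]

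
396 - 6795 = -6399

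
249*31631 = 7876119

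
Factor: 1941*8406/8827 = 2^1 * 3^3*7^(- 1)*13^( - 1) * 97^( - 1 )*467^1*647^1 = 16316046/8827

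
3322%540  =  82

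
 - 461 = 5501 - 5962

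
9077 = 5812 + 3265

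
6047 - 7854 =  -1807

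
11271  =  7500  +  3771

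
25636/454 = 56 + 106/227 = 56.47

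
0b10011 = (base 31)J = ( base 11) 18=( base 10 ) 19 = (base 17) 12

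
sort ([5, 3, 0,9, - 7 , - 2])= [ - 7, - 2,0,3,  5,9]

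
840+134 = 974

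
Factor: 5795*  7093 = 41103935 = 5^1 * 19^1*41^1*61^1*173^1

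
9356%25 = 6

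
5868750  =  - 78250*(  -  75)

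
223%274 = 223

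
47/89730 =47/89730 = 0.00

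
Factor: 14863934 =2^1*23^1*311^1 * 1039^1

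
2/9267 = 2/9267= 0.00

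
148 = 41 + 107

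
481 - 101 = 380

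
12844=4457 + 8387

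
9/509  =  9/509  =  0.02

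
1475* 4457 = 6574075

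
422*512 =216064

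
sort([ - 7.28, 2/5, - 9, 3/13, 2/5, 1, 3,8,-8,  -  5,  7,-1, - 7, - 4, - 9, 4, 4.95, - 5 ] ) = [ - 9, - 9, - 8, - 7.28,  -  7 , - 5, - 5, - 4, - 1,3/13,2/5,2/5, 1,3, 4, 4.95,7, 8]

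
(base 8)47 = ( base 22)1H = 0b100111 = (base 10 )39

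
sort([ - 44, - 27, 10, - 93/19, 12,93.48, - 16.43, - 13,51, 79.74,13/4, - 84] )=[ - 84, - 44, - 27, - 16.43,-13, - 93/19, 13/4,  10,  12, 51 , 79.74, 93.48]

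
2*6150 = 12300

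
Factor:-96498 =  - 2^1*3^3 *1787^1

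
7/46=7/46= 0.15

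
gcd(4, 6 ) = 2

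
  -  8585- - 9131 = 546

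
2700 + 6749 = 9449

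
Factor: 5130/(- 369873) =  - 10/721 = - 2^1*5^1 * 7^(-1 ) * 103^( - 1)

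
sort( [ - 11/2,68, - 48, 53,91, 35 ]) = [  -  48 , - 11/2, 35, 53, 68,91] 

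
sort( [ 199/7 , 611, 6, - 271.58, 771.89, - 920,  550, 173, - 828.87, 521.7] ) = [ - 920,- 828.87, - 271.58, 6, 199/7, 173,  521.7  ,  550, 611,  771.89 ] 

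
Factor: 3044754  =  2^1 *3^2*47^1*59^1*61^1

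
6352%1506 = 328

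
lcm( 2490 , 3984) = 19920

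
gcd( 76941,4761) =9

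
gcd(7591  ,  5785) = 1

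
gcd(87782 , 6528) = 2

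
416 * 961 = 399776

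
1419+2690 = 4109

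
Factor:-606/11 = -2^1*3^1*11^(-1)*101^1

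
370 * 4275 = 1581750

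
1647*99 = 163053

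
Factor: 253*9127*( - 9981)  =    -  23047436511  =  -3^2*11^1*23^1*1109^1*9127^1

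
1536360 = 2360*651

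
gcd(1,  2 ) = 1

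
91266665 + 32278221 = 123544886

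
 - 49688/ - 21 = 49688/21  =  2366.10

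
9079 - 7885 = 1194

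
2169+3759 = 5928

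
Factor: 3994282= 2^1 * 1997141^1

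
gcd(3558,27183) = 3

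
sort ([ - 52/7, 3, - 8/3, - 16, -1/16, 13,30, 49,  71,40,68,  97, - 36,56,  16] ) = [  -  36,  -  16, - 52/7, - 8/3,  -  1/16,3, 13,16  ,  30,40, 49, 56,68, 71, 97] 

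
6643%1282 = 233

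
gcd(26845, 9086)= 413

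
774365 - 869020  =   - 94655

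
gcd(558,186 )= 186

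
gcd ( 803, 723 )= 1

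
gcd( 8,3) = 1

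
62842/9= 6982 + 4/9 = 6982.44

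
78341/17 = 4608+5/17 = 4608.29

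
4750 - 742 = 4008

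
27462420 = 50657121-23194701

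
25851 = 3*8617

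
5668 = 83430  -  77762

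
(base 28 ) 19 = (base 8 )45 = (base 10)37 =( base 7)52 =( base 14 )29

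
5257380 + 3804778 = 9062158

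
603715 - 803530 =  - 199815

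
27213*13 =353769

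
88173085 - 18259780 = 69913305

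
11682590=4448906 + 7233684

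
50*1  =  50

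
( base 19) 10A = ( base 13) 227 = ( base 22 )gj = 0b101110011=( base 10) 371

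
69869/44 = 1587+41/44  =  1587.93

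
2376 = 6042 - 3666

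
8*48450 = 387600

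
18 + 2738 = 2756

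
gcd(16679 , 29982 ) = 1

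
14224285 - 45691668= - 31467383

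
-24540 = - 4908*5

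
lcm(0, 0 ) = 0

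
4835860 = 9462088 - 4626228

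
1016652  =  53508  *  19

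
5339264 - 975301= 4363963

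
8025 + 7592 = 15617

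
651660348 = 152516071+499144277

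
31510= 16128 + 15382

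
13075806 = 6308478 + 6767328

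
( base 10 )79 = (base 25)34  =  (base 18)47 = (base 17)4b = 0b1001111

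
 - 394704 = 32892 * ( - 12)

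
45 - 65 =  - 20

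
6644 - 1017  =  5627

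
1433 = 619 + 814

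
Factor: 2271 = 3^1 * 757^1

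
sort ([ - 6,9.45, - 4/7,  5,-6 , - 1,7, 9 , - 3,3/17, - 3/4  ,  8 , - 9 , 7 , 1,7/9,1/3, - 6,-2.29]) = [ - 9, - 6, - 6 , - 6 , - 3, - 2.29,  -  1, - 3/4, - 4/7, 3/17, 1/3,7/9, 1, 5, 7,7 , 8,9,9.45]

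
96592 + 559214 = 655806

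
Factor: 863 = 863^1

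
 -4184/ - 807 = 4184/807 = 5.18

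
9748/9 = 1083 + 1/9 = 1083.11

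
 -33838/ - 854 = 39 + 38/61 = 39.62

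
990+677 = 1667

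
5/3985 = 1/797 =0.00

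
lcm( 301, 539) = 23177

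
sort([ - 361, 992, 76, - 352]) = [-361, - 352,  76, 992]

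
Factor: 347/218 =2^( - 1)*109^(-1)*347^1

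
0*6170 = 0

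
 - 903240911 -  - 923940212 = 20699301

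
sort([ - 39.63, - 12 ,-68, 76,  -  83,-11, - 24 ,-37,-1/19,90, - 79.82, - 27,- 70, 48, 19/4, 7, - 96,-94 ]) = [ -96, - 94, - 83,-79.82, - 70, - 68, -39.63, - 37,-27,-24,  -  12,- 11,-1/19, 19/4,7,48  ,  76,90 ]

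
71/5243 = 71/5243 = 0.01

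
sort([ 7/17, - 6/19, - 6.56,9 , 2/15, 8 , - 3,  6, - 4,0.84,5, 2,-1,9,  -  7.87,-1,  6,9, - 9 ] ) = [-9, -7.87, - 6.56, - 4, - 3,-1, -1,-6/19,2/15,7/17,0.84,2, 5, 6,6 , 8,9,9, 9 ]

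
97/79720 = 97/79720 = 0.00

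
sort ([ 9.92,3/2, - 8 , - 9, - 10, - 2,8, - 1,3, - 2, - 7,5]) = [ - 10, - 9, - 8, - 7, - 2, - 2, - 1,3/2,3,5,8,  9.92 ]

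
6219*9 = 55971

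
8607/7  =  1229 + 4/7 = 1229.57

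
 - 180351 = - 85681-94670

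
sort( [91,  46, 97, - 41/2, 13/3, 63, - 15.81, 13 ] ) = [ - 41/2, - 15.81, 13/3,13,  46,63, 91, 97 ]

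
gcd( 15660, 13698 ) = 18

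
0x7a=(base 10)122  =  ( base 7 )233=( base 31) 3T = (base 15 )82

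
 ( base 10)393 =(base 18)13f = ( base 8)611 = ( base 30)d3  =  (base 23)h2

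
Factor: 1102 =2^1*19^1*29^1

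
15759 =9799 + 5960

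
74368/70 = 1062+2/5 = 1062.40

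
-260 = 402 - 662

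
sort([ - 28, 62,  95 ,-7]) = [ - 28,-7, 62,  95 ]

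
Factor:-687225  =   - 3^1*5^2*7^2*11^1*17^1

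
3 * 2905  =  8715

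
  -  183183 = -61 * 3003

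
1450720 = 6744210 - 5293490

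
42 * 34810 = 1462020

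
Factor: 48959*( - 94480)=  - 2^4*5^1*173^1*283^1*1181^1 =-4625646320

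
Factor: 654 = 2^1*3^1*109^1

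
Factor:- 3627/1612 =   -  2^ (-2)*3^2 =- 9/4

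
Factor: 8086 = 2^1 * 13^1*311^1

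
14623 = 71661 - 57038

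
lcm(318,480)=25440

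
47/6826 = 47/6826 = 0.01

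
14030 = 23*610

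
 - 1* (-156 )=156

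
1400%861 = 539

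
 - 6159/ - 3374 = 6159/3374 = 1.83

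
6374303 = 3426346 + 2947957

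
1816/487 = 3 + 355/487 = 3.73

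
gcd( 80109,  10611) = 81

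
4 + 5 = 9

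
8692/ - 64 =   -  2173/16= - 135.81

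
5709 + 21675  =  27384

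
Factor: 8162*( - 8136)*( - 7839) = 520556884848 = 2^4 * 3^4*7^1*11^1 * 13^1*53^1*67^1 * 113^1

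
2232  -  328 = 1904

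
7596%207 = 144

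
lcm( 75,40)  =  600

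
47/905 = 47/905 = 0.05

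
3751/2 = 1875+1/2 = 1875.50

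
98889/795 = 32963/265 =124.39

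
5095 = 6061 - 966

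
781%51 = 16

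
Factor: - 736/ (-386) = 2^4* 23^1*193^( - 1) = 368/193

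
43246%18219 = 6808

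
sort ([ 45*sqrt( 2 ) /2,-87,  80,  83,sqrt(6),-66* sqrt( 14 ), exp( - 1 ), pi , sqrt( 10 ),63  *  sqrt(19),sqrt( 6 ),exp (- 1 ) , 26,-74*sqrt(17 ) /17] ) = [-66*sqrt(14 ), - 87,-74*sqrt( 17) /17 , exp( - 1),exp(-1 ), sqrt( 6),sqrt( 6 ),pi,sqrt(10 ), 26,45*sqrt( 2)/2, 80,83, 63*sqrt( 19) ] 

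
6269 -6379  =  -110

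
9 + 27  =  36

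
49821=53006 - 3185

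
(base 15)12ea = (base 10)4045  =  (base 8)7715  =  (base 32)3ud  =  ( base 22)87j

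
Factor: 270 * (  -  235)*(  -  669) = 42448050 =2^1 * 3^4*5^2 * 47^1*223^1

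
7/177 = 7/177 = 0.04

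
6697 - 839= 5858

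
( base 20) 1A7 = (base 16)25f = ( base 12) 427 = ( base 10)607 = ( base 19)1ci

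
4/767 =4/767 = 0.01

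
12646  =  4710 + 7936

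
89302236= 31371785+57930451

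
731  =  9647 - 8916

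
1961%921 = 119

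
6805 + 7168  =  13973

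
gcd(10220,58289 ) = 7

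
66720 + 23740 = 90460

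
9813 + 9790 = 19603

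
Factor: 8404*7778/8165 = 2^3*  5^( - 1)*11^1*23^( - 1)*71^( - 1)*191^1*3889^1 = 65366312/8165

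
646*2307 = 1490322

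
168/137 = 168/137 = 1.23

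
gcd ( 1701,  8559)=27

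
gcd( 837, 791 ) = 1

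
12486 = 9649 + 2837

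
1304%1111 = 193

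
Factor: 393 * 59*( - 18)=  - 2^1*3^3 * 59^1*131^1 = - 417366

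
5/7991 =5/7991= 0.00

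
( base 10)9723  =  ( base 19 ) 17he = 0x25FB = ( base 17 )1gag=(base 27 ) D93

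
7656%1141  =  810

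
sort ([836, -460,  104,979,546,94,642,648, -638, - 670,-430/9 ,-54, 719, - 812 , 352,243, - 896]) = [- 896, -812, - 670, - 638, - 460, - 54,  -  430/9, 94, 104, 243, 352, 546, 642,648, 719,836,979]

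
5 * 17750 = 88750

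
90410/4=45205/2 = 22602.50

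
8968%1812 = 1720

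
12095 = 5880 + 6215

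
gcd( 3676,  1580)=4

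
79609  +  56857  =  136466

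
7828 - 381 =7447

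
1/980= 1/980= 0.00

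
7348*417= 3064116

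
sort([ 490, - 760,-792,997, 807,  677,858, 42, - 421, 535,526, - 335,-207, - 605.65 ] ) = [- 792,-760,-605.65,-421,-335,-207,42,  490,526,535,  677, 807, 858,997]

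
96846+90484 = 187330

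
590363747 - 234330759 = 356032988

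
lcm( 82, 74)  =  3034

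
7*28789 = 201523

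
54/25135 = 54/25135= 0.00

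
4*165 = 660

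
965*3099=2990535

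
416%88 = 64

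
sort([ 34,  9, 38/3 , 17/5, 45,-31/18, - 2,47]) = [ - 2, - 31/18, 17/5, 9,  38/3, 34,45, 47]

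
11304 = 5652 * 2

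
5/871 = 5/871 = 0.01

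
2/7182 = 1/3591 = 0.00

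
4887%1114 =431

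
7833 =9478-1645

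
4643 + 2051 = 6694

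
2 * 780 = 1560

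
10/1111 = 10/1111 = 0.01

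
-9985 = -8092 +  - 1893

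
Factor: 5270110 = 2^1*5^1*47^1*11213^1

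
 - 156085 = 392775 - 548860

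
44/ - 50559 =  - 1+50515/50559 = - 0.00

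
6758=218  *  31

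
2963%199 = 177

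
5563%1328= 251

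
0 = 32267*0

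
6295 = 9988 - 3693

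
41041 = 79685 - 38644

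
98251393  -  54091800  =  44159593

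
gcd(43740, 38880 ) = 4860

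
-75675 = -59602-16073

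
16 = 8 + 8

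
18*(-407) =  - 7326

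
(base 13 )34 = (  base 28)1F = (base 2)101011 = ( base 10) 43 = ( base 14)31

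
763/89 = 8 + 51/89 = 8.57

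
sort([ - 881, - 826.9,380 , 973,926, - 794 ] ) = [ - 881, - 826.9, - 794,380,926,973] 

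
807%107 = 58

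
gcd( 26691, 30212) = 7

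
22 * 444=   9768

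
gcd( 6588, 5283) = 9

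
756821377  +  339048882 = 1095870259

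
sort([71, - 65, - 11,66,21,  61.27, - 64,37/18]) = [-65 , - 64, - 11,  37/18,21, 61.27, 66,  71]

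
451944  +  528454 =980398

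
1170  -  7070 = -5900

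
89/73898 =89/73898 = 0.00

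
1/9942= 1/9942 = 0.00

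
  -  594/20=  - 297/10 = - 29.70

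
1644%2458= 1644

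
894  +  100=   994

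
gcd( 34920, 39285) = 4365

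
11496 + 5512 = 17008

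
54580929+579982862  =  634563791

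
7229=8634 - 1405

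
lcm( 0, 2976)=0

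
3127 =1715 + 1412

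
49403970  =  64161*770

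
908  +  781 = 1689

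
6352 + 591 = 6943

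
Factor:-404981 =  -404981^1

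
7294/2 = 3647= 3647.00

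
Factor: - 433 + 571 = 138 = 2^1 * 3^1*23^1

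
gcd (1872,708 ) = 12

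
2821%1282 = 257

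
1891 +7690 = 9581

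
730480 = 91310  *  8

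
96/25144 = 12/3143 = 0.00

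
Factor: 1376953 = 61^1*22573^1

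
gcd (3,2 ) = 1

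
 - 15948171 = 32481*( -491) 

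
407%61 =41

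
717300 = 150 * 4782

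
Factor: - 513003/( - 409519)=3^1*11^( - 1 )*59^( - 1 ) * 271^1 = 813/649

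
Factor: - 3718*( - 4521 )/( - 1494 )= - 2801513/249 =- 3^ ( - 1 ) * 11^2*13^2 * 83^( - 1 )*137^1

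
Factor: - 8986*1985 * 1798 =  - 2^2 * 5^1*29^1* 31^1*397^1*4493^1 = - 32071303580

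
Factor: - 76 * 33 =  - 2^2*3^1 * 11^1*19^1 = - 2508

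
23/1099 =23/1099 =0.02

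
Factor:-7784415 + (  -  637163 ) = -8421578 = - 2^1*11^1*313^1*1223^1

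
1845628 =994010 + 851618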